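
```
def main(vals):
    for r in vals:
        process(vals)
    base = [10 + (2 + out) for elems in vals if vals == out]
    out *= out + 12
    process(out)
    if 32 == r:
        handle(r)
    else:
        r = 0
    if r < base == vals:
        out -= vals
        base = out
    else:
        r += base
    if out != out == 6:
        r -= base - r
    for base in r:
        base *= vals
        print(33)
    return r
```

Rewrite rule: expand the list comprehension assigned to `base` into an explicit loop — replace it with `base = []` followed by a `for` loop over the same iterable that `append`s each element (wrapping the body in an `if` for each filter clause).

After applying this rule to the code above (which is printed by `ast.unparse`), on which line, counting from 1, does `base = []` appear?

4

Transformed code:
def main(vals):
    for r in vals:
        process(vals)
    base = []
    for elems in vals:
        if vals == out:
            base.append(10 + (2 + out))
    out *= out + 12
    process(out)
    if 32 == r:
        handle(r)
    else:
        r = 0
    if r < base == vals:
        out -= vals
        base = out
    else:
        r += base
    if out != out == 6:
        r -= base - r
    for base in r:
        base *= vals
        print(33)
    return r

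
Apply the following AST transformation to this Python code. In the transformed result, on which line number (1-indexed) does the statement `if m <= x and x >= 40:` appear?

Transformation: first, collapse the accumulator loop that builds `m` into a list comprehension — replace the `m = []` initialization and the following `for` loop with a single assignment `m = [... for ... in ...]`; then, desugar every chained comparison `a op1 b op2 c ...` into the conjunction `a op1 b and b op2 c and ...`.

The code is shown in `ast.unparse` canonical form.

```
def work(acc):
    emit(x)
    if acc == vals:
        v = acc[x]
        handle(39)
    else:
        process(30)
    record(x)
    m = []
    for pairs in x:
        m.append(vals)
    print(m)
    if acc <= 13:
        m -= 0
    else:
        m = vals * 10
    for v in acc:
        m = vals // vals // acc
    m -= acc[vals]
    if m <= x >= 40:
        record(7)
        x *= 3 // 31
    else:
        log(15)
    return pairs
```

18

Transformed code:
def work(acc):
    emit(x)
    if acc == vals:
        v = acc[x]
        handle(39)
    else:
        process(30)
    record(x)
    m = [vals for pairs in x]
    print(m)
    if acc <= 13:
        m -= 0
    else:
        m = vals * 10
    for v in acc:
        m = vals // vals // acc
    m -= acc[vals]
    if m <= x and x >= 40:
        record(7)
        x *= 3 // 31
    else:
        log(15)
    return pairs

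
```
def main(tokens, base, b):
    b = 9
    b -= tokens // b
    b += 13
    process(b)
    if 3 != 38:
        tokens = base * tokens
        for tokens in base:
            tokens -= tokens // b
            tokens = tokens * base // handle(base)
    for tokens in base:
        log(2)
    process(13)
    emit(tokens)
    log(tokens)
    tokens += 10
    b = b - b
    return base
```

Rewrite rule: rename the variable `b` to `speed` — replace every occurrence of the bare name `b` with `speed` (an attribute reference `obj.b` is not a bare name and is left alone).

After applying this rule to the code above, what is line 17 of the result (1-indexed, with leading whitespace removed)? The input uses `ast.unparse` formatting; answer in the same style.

speed = speed - speed

Transformed code:
def main(tokens, base, speed):
    speed = 9
    speed -= tokens // speed
    speed += 13
    process(speed)
    if 3 != 38:
        tokens = base * tokens
        for tokens in base:
            tokens -= tokens // speed
            tokens = tokens * base // handle(base)
    for tokens in base:
        log(2)
    process(13)
    emit(tokens)
    log(tokens)
    tokens += 10
    speed = speed - speed
    return base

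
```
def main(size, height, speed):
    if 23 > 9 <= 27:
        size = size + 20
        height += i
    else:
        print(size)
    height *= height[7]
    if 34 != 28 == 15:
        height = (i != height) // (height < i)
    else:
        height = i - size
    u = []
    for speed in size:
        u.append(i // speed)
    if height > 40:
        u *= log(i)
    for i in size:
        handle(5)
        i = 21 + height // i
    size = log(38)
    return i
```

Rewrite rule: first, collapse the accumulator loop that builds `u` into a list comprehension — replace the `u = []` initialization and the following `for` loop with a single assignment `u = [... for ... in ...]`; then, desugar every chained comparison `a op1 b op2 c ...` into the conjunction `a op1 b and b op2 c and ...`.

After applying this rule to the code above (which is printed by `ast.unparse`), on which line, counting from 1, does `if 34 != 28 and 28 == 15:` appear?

8

Transformed code:
def main(size, height, speed):
    if 23 > 9 and 9 <= 27:
        size = size + 20
        height += i
    else:
        print(size)
    height *= height[7]
    if 34 != 28 and 28 == 15:
        height = (i != height) // (height < i)
    else:
        height = i - size
    u = [i // speed for speed in size]
    if height > 40:
        u *= log(i)
    for i in size:
        handle(5)
        i = 21 + height // i
    size = log(38)
    return i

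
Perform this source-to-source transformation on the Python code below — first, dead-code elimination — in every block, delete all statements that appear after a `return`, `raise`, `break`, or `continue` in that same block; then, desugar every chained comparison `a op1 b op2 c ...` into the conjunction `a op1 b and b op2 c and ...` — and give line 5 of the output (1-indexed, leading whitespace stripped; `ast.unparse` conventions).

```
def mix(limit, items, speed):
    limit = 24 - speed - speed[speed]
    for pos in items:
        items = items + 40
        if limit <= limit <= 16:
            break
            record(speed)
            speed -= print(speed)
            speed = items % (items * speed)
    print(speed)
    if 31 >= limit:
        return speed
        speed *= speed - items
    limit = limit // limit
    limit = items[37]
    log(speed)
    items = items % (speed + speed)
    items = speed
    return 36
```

if limit <= limit and limit <= 16:

Transformed code:
def mix(limit, items, speed):
    limit = 24 - speed - speed[speed]
    for pos in items:
        items = items + 40
        if limit <= limit and limit <= 16:
            break
    print(speed)
    if 31 >= limit:
        return speed
    limit = limit // limit
    limit = items[37]
    log(speed)
    items = items % (speed + speed)
    items = speed
    return 36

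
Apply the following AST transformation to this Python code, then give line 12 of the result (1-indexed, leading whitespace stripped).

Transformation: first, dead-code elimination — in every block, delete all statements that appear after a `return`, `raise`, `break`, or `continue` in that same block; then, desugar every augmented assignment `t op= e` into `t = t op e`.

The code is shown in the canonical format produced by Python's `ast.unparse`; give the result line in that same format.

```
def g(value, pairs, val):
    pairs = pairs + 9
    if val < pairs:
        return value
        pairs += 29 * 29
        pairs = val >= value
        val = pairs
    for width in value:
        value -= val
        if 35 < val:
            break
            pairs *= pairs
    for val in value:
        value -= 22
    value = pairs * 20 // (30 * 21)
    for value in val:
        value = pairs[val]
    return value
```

Transformed code:
def g(value, pairs, val):
    pairs = pairs + 9
    if val < pairs:
        return value
    for width in value:
        value = value - val
        if 35 < val:
            break
    for val in value:
        value = value - 22
    value = pairs * 20 // (30 * 21)
    for value in val:
        value = pairs[val]
    return value

for value in val:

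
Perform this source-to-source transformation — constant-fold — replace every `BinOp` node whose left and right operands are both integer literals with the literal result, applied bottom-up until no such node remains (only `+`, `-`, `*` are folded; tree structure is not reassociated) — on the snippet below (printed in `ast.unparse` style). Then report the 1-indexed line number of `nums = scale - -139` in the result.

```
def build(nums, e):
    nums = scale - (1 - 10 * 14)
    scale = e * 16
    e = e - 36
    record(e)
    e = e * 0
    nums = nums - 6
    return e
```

Transformed code:
def build(nums, e):
    nums = scale - -139
    scale = e * 16
    e = e - 36
    record(e)
    e = e * 0
    nums = nums - 6
    return e

2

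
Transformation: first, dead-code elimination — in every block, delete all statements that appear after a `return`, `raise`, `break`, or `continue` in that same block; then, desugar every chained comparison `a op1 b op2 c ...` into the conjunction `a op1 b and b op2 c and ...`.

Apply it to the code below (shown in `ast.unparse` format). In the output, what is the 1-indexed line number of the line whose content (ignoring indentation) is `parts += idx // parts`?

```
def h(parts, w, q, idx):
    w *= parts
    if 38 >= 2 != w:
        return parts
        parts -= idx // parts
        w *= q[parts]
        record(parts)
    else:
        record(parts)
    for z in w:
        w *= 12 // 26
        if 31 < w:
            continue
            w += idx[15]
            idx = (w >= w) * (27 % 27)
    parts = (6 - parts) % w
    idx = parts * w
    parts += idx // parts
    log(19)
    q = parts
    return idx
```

Transformed code:
def h(parts, w, q, idx):
    w *= parts
    if 38 >= 2 and 2 != w:
        return parts
    else:
        record(parts)
    for z in w:
        w *= 12 // 26
        if 31 < w:
            continue
    parts = (6 - parts) % w
    idx = parts * w
    parts += idx // parts
    log(19)
    q = parts
    return idx

13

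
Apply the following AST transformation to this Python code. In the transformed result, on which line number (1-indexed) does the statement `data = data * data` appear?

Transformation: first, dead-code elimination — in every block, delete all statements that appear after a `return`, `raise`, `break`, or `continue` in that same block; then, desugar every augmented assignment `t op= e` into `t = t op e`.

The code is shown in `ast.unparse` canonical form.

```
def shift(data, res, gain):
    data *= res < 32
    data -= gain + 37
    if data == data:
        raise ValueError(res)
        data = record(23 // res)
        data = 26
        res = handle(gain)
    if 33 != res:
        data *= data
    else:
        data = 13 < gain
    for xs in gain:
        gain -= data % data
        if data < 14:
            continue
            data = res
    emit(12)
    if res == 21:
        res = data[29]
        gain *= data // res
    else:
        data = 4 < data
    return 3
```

Transformed code:
def shift(data, res, gain):
    data = data * (res < 32)
    data = data - (gain + 37)
    if data == data:
        raise ValueError(res)
    if 33 != res:
        data = data * data
    else:
        data = 13 < gain
    for xs in gain:
        gain = gain - data % data
        if data < 14:
            continue
    emit(12)
    if res == 21:
        res = data[29]
        gain = gain * (data // res)
    else:
        data = 4 < data
    return 3

7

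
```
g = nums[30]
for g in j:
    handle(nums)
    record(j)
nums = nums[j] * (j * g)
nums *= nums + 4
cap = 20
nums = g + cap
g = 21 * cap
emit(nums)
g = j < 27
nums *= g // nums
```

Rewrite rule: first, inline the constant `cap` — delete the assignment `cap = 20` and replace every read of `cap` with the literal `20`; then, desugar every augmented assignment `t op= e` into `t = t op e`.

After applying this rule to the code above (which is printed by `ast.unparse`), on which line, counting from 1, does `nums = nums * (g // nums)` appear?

Transformed code:
g = nums[30]
for g in j:
    handle(nums)
    record(j)
nums = nums[j] * (j * g)
nums = nums * (nums + 4)
nums = g + 20
g = 21 * 20
emit(nums)
g = j < 27
nums = nums * (g // nums)

11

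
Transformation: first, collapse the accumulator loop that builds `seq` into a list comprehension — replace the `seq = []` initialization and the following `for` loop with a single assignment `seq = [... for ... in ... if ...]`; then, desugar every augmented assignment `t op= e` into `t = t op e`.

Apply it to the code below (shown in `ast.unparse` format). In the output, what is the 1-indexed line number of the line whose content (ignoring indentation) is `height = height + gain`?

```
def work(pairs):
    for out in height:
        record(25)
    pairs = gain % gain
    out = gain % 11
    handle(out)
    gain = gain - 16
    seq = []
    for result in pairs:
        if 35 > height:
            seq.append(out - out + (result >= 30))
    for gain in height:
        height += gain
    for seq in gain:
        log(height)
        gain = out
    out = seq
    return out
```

10

Transformed code:
def work(pairs):
    for out in height:
        record(25)
    pairs = gain % gain
    out = gain % 11
    handle(out)
    gain = gain - 16
    seq = [out - out + (result >= 30) for result in pairs if 35 > height]
    for gain in height:
        height = height + gain
    for seq in gain:
        log(height)
        gain = out
    out = seq
    return out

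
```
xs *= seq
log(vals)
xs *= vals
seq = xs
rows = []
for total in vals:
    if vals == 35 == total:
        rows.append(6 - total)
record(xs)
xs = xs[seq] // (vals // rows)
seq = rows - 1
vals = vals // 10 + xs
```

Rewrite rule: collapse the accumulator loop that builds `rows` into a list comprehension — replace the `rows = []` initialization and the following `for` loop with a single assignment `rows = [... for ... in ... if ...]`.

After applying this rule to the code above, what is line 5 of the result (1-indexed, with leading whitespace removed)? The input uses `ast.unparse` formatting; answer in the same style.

Transformed code:
xs *= seq
log(vals)
xs *= vals
seq = xs
rows = [6 - total for total in vals if vals == 35 == total]
record(xs)
xs = xs[seq] // (vals // rows)
seq = rows - 1
vals = vals // 10 + xs

rows = [6 - total for total in vals if vals == 35 == total]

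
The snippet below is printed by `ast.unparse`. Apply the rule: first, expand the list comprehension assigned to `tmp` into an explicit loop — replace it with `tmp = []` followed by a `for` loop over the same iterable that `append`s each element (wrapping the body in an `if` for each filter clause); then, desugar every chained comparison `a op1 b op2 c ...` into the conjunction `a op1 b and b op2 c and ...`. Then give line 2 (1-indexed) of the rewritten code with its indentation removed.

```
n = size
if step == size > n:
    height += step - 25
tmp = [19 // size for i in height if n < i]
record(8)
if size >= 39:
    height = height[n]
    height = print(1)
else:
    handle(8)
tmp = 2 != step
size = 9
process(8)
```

if step == size and size > n:

Transformed code:
n = size
if step == size and size > n:
    height += step - 25
tmp = []
for i in height:
    if n < i:
        tmp.append(19 // size)
record(8)
if size >= 39:
    height = height[n]
    height = print(1)
else:
    handle(8)
tmp = 2 != step
size = 9
process(8)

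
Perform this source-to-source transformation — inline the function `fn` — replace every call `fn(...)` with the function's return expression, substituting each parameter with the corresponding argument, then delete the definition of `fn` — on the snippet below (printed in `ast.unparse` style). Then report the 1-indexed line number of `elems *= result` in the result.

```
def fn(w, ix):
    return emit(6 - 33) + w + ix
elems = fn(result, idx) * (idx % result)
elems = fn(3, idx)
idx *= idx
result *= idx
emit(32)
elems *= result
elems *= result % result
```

6

Transformed code:
elems = (emit(6 - 33) + result + idx) * (idx % result)
elems = emit(6 - 33) + 3 + idx
idx *= idx
result *= idx
emit(32)
elems *= result
elems *= result % result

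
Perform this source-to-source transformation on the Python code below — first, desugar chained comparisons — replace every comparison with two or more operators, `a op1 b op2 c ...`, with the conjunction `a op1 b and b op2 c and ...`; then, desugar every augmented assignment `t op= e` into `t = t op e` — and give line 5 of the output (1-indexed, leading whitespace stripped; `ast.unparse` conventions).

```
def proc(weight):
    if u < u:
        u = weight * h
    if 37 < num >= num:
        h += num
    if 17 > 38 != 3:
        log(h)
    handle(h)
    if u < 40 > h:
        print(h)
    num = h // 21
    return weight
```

Transformed code:
def proc(weight):
    if u < u:
        u = weight * h
    if 37 < num and num >= num:
        h = h + num
    if 17 > 38 and 38 != 3:
        log(h)
    handle(h)
    if u < 40 and 40 > h:
        print(h)
    num = h // 21
    return weight

h = h + num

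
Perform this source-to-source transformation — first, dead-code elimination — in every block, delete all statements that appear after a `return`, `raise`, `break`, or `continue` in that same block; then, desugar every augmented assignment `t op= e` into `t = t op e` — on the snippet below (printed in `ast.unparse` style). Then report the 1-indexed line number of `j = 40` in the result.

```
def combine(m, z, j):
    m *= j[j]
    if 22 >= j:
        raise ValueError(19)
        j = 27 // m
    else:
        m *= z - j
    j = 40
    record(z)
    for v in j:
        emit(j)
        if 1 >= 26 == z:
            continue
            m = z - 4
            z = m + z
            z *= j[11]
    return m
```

7

Transformed code:
def combine(m, z, j):
    m = m * j[j]
    if 22 >= j:
        raise ValueError(19)
    else:
        m = m * (z - j)
    j = 40
    record(z)
    for v in j:
        emit(j)
        if 1 >= 26 == z:
            continue
    return m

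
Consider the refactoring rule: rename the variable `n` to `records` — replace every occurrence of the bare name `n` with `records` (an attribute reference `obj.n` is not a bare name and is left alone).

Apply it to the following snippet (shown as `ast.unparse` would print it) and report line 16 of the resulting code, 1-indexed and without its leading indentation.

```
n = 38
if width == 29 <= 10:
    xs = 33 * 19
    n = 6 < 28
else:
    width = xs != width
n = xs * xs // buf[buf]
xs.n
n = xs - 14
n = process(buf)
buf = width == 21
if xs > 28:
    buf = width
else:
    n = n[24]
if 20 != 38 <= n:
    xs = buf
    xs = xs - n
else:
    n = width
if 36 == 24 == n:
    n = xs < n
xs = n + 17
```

Transformed code:
records = 38
if width == 29 <= 10:
    xs = 33 * 19
    records = 6 < 28
else:
    width = xs != width
records = xs * xs // buf[buf]
xs.n
records = xs - 14
records = process(buf)
buf = width == 21
if xs > 28:
    buf = width
else:
    records = records[24]
if 20 != 38 <= records:
    xs = buf
    xs = xs - records
else:
    records = width
if 36 == 24 == records:
    records = xs < records
xs = records + 17

if 20 != 38 <= records:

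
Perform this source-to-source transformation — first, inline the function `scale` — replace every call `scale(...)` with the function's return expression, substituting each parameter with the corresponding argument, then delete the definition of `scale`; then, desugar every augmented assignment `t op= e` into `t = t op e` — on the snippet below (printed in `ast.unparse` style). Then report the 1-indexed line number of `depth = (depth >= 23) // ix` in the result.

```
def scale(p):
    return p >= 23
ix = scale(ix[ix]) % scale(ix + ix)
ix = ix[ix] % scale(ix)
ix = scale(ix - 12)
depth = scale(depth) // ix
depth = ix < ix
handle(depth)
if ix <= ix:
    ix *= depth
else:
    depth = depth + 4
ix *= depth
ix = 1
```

Transformed code:
ix = (ix[ix] >= 23) % (ix + ix >= 23)
ix = ix[ix] % (ix >= 23)
ix = ix - 12 >= 23
depth = (depth >= 23) // ix
depth = ix < ix
handle(depth)
if ix <= ix:
    ix = ix * depth
else:
    depth = depth + 4
ix = ix * depth
ix = 1

4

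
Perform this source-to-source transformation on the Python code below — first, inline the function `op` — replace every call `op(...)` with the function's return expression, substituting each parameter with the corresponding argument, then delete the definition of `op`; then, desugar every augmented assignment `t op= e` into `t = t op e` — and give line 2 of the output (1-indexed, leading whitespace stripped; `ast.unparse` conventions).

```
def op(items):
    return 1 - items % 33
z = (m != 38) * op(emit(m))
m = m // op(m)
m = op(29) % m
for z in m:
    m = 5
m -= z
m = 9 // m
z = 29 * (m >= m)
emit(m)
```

Transformed code:
z = (m != 38) * (1 - emit(m) % 33)
m = m // (1 - m % 33)
m = (1 - 29 % 33) % m
for z in m:
    m = 5
m = m - z
m = 9 // m
z = 29 * (m >= m)
emit(m)

m = m // (1 - m % 33)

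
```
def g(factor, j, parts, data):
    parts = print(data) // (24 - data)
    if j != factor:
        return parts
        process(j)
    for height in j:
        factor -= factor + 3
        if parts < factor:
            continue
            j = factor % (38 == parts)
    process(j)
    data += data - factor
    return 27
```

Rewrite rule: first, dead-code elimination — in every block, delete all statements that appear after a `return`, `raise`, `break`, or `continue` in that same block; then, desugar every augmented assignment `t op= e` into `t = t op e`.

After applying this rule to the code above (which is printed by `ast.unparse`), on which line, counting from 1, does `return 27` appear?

Transformed code:
def g(factor, j, parts, data):
    parts = print(data) // (24 - data)
    if j != factor:
        return parts
    for height in j:
        factor = factor - (factor + 3)
        if parts < factor:
            continue
    process(j)
    data = data + (data - factor)
    return 27

11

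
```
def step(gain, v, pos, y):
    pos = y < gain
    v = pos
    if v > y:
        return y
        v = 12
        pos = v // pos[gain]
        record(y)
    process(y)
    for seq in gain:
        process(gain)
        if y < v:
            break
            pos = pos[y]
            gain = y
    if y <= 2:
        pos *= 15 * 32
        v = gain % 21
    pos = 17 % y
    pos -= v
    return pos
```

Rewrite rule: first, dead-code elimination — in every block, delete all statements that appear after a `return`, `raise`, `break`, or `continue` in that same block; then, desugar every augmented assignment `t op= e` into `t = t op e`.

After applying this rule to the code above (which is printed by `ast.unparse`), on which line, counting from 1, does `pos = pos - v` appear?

15

Transformed code:
def step(gain, v, pos, y):
    pos = y < gain
    v = pos
    if v > y:
        return y
    process(y)
    for seq in gain:
        process(gain)
        if y < v:
            break
    if y <= 2:
        pos = pos * (15 * 32)
        v = gain % 21
    pos = 17 % y
    pos = pos - v
    return pos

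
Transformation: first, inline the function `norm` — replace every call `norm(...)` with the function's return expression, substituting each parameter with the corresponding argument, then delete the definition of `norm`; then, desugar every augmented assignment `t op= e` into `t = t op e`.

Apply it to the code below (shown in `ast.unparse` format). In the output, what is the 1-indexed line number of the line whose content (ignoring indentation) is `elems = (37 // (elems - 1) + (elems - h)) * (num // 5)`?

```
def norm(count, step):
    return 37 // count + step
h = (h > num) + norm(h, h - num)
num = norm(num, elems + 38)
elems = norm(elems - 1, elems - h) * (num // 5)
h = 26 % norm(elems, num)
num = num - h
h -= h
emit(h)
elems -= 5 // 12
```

3

Transformed code:
h = (h > num) + (37 // h + (h - num))
num = 37 // num + (elems + 38)
elems = (37 // (elems - 1) + (elems - h)) * (num // 5)
h = 26 % (37 // elems + num)
num = num - h
h = h - h
emit(h)
elems = elems - 5 // 12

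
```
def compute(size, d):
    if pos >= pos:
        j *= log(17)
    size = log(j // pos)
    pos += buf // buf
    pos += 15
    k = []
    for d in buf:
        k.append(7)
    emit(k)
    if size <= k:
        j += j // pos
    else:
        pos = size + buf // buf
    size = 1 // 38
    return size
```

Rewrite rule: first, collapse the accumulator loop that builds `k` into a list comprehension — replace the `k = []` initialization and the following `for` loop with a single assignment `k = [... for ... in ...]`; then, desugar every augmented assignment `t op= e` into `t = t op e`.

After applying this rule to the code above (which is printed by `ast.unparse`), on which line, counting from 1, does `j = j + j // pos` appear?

Transformed code:
def compute(size, d):
    if pos >= pos:
        j = j * log(17)
    size = log(j // pos)
    pos = pos + buf // buf
    pos = pos + 15
    k = [7 for d in buf]
    emit(k)
    if size <= k:
        j = j + j // pos
    else:
        pos = size + buf // buf
    size = 1 // 38
    return size

10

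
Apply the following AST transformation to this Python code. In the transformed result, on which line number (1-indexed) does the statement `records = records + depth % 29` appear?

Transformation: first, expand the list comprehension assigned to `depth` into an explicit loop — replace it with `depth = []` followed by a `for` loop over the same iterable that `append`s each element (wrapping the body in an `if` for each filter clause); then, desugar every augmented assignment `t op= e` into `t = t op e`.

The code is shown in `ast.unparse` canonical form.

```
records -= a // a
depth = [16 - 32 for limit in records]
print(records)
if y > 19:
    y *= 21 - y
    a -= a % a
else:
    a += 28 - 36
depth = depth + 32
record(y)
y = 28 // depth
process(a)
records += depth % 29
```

Transformed code:
records = records - a // a
depth = []
for limit in records:
    depth.append(16 - 32)
print(records)
if y > 19:
    y = y * (21 - y)
    a = a - a % a
else:
    a = a + (28 - 36)
depth = depth + 32
record(y)
y = 28 // depth
process(a)
records = records + depth % 29

15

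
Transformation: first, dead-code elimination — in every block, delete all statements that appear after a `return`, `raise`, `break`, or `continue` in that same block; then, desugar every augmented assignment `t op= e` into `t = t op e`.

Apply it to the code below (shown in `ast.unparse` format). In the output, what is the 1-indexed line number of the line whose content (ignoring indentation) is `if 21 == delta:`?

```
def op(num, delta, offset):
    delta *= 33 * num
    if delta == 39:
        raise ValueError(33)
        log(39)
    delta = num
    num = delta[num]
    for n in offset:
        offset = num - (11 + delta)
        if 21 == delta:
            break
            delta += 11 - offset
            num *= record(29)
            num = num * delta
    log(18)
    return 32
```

9

Transformed code:
def op(num, delta, offset):
    delta = delta * (33 * num)
    if delta == 39:
        raise ValueError(33)
    delta = num
    num = delta[num]
    for n in offset:
        offset = num - (11 + delta)
        if 21 == delta:
            break
    log(18)
    return 32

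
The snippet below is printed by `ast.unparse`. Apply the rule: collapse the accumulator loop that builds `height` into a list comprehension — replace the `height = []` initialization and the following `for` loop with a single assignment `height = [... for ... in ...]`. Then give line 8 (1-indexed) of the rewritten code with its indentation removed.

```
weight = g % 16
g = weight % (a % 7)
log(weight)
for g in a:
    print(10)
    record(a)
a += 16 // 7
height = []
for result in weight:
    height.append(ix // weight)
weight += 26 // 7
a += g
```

Transformed code:
weight = g % 16
g = weight % (a % 7)
log(weight)
for g in a:
    print(10)
    record(a)
a += 16 // 7
height = [ix // weight for result in weight]
weight += 26 // 7
a += g

height = [ix // weight for result in weight]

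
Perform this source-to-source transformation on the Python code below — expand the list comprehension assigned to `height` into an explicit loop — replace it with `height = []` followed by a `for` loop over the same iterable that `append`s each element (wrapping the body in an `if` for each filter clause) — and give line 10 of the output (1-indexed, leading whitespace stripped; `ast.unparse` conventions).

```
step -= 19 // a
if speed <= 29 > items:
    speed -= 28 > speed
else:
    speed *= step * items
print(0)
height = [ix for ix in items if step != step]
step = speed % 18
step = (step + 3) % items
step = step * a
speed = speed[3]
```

Transformed code:
step -= 19 // a
if speed <= 29 > items:
    speed -= 28 > speed
else:
    speed *= step * items
print(0)
height = []
for ix in items:
    if step != step:
        height.append(ix)
step = speed % 18
step = (step + 3) % items
step = step * a
speed = speed[3]

height.append(ix)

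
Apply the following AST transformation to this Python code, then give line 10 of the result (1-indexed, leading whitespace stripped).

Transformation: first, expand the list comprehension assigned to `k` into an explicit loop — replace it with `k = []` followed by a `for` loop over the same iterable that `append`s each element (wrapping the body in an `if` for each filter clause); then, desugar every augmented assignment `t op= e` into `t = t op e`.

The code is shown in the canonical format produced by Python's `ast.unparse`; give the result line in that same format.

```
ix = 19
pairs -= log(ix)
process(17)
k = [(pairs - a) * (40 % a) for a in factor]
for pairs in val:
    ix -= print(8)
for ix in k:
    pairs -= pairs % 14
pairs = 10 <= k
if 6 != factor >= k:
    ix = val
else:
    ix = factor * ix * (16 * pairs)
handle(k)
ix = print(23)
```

pairs = pairs - pairs % 14

Transformed code:
ix = 19
pairs = pairs - log(ix)
process(17)
k = []
for a in factor:
    k.append((pairs - a) * (40 % a))
for pairs in val:
    ix = ix - print(8)
for ix in k:
    pairs = pairs - pairs % 14
pairs = 10 <= k
if 6 != factor >= k:
    ix = val
else:
    ix = factor * ix * (16 * pairs)
handle(k)
ix = print(23)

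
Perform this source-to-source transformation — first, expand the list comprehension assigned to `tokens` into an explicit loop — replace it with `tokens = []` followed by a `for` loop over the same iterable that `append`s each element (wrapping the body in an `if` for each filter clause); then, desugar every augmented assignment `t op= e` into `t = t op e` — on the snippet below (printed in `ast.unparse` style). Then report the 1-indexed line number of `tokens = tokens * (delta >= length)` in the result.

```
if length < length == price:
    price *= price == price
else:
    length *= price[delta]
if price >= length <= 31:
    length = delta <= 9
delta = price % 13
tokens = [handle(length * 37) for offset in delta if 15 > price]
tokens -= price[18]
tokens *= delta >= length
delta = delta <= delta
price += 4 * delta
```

13

Transformed code:
if length < length == price:
    price = price * (price == price)
else:
    length = length * price[delta]
if price >= length <= 31:
    length = delta <= 9
delta = price % 13
tokens = []
for offset in delta:
    if 15 > price:
        tokens.append(handle(length * 37))
tokens = tokens - price[18]
tokens = tokens * (delta >= length)
delta = delta <= delta
price = price + 4 * delta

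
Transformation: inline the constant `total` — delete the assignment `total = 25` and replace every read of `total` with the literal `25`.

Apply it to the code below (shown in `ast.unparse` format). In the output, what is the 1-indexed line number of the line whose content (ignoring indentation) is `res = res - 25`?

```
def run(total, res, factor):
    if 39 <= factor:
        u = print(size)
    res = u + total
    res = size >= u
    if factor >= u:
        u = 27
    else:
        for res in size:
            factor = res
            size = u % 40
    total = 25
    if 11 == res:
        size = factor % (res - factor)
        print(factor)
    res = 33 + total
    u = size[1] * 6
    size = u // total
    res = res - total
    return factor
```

Transformed code:
def run(total, res, factor):
    if 39 <= factor:
        u = print(size)
    res = u + 25
    res = size >= u
    if factor >= u:
        u = 27
    else:
        for res in size:
            factor = res
            size = u % 40
    if 11 == res:
        size = factor % (res - factor)
        print(factor)
    res = 33 + 25
    u = size[1] * 6
    size = u // 25
    res = res - 25
    return factor

18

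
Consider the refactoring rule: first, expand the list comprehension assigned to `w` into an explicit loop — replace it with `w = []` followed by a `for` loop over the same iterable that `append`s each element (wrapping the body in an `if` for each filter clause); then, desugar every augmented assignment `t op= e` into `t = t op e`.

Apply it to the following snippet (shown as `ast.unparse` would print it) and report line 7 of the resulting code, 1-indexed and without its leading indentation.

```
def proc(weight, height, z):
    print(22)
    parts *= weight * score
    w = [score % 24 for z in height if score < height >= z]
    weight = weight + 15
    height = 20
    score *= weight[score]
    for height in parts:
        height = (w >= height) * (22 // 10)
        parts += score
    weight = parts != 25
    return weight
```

Transformed code:
def proc(weight, height, z):
    print(22)
    parts = parts * (weight * score)
    w = []
    for z in height:
        if score < height >= z:
            w.append(score % 24)
    weight = weight + 15
    height = 20
    score = score * weight[score]
    for height in parts:
        height = (w >= height) * (22 // 10)
        parts = parts + score
    weight = parts != 25
    return weight

w.append(score % 24)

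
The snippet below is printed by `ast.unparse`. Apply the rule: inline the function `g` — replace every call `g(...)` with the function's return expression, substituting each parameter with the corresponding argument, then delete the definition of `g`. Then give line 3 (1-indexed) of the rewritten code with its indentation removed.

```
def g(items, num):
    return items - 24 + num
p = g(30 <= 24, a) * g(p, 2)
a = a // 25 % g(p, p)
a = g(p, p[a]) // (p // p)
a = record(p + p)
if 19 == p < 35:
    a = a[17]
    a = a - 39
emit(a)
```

a = (p - 24 + p[a]) // (p // p)

Transformed code:
p = ((30 <= 24) - 24 + a) * (p - 24 + 2)
a = a // 25 % (p - 24 + p)
a = (p - 24 + p[a]) // (p // p)
a = record(p + p)
if 19 == p < 35:
    a = a[17]
    a = a - 39
emit(a)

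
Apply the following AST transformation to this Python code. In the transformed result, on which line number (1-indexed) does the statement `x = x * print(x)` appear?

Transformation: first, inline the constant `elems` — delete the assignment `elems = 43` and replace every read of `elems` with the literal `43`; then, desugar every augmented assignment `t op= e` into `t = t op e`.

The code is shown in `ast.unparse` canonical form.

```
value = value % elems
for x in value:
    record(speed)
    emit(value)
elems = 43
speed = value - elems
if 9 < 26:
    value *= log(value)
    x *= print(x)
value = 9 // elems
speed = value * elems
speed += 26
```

8

Transformed code:
value = value % 43
for x in value:
    record(speed)
    emit(value)
speed = value - 43
if 9 < 26:
    value = value * log(value)
    x = x * print(x)
value = 9 // 43
speed = value * 43
speed = speed + 26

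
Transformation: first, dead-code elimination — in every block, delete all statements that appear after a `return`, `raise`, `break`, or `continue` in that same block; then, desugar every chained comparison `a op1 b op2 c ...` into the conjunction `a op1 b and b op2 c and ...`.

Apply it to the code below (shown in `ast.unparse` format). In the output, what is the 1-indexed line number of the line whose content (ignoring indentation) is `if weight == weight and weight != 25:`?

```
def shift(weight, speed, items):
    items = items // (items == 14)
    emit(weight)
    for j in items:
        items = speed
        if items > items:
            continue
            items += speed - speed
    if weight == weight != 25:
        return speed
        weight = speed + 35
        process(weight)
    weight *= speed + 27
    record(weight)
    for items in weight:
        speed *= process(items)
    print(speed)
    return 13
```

Transformed code:
def shift(weight, speed, items):
    items = items // (items == 14)
    emit(weight)
    for j in items:
        items = speed
        if items > items:
            continue
    if weight == weight and weight != 25:
        return speed
    weight *= speed + 27
    record(weight)
    for items in weight:
        speed *= process(items)
    print(speed)
    return 13

8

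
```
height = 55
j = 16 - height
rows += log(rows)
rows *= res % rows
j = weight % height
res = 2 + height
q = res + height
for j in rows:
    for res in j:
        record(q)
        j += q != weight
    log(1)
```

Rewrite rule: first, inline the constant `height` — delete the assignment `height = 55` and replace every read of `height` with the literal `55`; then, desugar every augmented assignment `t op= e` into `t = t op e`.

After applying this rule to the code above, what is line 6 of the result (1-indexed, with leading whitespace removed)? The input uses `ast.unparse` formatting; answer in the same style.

Transformed code:
j = 16 - 55
rows = rows + log(rows)
rows = rows * (res % rows)
j = weight % 55
res = 2 + 55
q = res + 55
for j in rows:
    for res in j:
        record(q)
        j = j + (q != weight)
    log(1)

q = res + 55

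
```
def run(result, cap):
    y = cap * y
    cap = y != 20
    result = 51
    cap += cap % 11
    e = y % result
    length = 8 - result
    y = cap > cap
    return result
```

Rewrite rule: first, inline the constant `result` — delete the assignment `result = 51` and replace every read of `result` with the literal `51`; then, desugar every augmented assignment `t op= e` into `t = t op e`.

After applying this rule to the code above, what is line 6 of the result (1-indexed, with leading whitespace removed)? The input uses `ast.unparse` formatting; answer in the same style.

length = 8 - 51

Transformed code:
def run(result, cap):
    y = cap * y
    cap = y != 20
    cap = cap + cap % 11
    e = y % 51
    length = 8 - 51
    y = cap > cap
    return 51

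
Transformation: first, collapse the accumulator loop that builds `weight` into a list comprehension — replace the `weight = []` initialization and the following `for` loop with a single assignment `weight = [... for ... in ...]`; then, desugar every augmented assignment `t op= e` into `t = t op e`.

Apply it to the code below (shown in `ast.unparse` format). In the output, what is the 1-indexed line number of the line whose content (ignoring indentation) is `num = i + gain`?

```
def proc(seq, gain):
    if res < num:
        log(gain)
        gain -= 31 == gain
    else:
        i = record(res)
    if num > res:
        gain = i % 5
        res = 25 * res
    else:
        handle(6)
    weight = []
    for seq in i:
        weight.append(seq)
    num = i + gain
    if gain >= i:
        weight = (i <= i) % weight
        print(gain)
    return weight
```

13

Transformed code:
def proc(seq, gain):
    if res < num:
        log(gain)
        gain = gain - (31 == gain)
    else:
        i = record(res)
    if num > res:
        gain = i % 5
        res = 25 * res
    else:
        handle(6)
    weight = [seq for seq in i]
    num = i + gain
    if gain >= i:
        weight = (i <= i) % weight
        print(gain)
    return weight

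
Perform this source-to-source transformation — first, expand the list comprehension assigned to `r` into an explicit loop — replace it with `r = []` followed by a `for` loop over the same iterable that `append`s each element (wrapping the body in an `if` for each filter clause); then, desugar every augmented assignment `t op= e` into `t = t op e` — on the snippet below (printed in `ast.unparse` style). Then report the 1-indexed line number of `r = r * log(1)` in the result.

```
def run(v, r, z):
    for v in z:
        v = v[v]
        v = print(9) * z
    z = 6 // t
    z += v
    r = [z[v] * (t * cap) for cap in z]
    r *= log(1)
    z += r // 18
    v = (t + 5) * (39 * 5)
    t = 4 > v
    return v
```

Transformed code:
def run(v, r, z):
    for v in z:
        v = v[v]
        v = print(9) * z
    z = 6 // t
    z = z + v
    r = []
    for cap in z:
        r.append(z[v] * (t * cap))
    r = r * log(1)
    z = z + r // 18
    v = (t + 5) * (39 * 5)
    t = 4 > v
    return v

10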